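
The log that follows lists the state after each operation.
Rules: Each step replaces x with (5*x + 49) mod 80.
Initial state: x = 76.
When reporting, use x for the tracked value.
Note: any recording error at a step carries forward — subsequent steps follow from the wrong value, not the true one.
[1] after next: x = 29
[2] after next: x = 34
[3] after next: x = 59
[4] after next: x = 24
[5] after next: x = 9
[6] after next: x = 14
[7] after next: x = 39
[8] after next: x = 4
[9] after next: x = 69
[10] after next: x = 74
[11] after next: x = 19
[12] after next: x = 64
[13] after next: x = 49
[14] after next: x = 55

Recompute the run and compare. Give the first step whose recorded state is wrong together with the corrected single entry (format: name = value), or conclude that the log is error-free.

Step 1: x = (5*76 + 49) mod 80 = 29 — matches.
Step 2: x = (5*29 + 49) mod 80 = 34 — verified.
Step 3: x = (5*34 + 49) mod 80 = 59 — exactly as logged.
Step 4: x = (5*59 + 49) mod 80 = 24 — checks out.
Step 5: x = (5*24 + 49) mod 80 = 9 — checks out.
Step 6: x = (5*9 + 49) mod 80 = 14 — same as recorded.
Step 7: x = (5*14 + 49) mod 80 = 39 — no discrepancy.
Step 8: x = (5*39 + 49) mod 80 = 4 — agrees with the log.
Step 9: x = (5*4 + 49) mod 80 = 69 — matches.
Step 10: x = (5*69 + 49) mod 80 = 74 — checks out.
Step 11: x = (5*74 + 49) mod 80 = 19 — no discrepancy.
Step 12: x = (5*19 + 49) mod 80 = 64 — in agreement.
Step 13: x = (5*64 + 49) mod 80 = 49 — confirmed correct.
Step 14: x = (5*49 + 49) mod 80 = 54 — first mismatch against the log.
That makes step 14 the first incorrect line — x = 54 is what it should show.

step 14, x = 54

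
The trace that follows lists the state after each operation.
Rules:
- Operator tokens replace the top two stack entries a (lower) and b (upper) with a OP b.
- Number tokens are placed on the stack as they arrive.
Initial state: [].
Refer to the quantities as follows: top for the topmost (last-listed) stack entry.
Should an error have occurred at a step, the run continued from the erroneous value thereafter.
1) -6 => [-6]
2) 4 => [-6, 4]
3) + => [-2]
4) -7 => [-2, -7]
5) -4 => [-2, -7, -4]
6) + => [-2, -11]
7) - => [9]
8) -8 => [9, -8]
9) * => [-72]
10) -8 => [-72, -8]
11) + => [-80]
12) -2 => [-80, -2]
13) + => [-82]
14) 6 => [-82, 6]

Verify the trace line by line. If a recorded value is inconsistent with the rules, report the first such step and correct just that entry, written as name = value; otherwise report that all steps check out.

no error

step 1: push -6: top = -6 -> checks out
step 2: push 4: top = 4 -> checks out
step 3: -6 + 4 = -2 -> agrees with the trace
step 4: push -7: top = -7 -> verified
step 5: push -4: top = -4 -> agrees with the trace
step 6: -7 + -4 = -11 -> matches
step 7: -2 - -11 = 9 -> checks out
step 8: push -8: top = -8 -> no discrepancy
step 9: 9 * -8 = -72 -> confirmed correct
step 10: push -8: top = -8 -> verified
step 11: -72 + -8 = -80 -> same as recorded
step 12: push -2: top = -2 -> no discrepancy
step 13: -80 + -2 = -82 -> confirmed correct
step 14: push 6: top = 6 -> in agreement
The whole run recomputes cleanly — no discrepancies.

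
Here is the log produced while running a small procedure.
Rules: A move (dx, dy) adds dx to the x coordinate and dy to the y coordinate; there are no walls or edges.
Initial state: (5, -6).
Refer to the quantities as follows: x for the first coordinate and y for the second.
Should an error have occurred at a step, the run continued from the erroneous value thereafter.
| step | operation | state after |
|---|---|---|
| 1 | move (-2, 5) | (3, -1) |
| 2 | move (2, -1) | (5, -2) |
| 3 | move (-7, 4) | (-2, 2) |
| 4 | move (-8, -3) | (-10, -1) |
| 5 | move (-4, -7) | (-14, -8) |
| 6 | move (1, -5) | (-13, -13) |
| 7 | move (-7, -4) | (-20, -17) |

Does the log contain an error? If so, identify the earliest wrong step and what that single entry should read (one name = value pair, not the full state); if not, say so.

no error

Recomputing the run from the initial state:
step 1: x = 3, y = -1
step 2: x = 5, y = -2
step 3: x = -2, y = 2
step 4: x = -10, y = -1
step 5: x = -14, y = -8
step 6: x = -13, y = -13
step 7: x = -20, y = -17
This matches the log at every step.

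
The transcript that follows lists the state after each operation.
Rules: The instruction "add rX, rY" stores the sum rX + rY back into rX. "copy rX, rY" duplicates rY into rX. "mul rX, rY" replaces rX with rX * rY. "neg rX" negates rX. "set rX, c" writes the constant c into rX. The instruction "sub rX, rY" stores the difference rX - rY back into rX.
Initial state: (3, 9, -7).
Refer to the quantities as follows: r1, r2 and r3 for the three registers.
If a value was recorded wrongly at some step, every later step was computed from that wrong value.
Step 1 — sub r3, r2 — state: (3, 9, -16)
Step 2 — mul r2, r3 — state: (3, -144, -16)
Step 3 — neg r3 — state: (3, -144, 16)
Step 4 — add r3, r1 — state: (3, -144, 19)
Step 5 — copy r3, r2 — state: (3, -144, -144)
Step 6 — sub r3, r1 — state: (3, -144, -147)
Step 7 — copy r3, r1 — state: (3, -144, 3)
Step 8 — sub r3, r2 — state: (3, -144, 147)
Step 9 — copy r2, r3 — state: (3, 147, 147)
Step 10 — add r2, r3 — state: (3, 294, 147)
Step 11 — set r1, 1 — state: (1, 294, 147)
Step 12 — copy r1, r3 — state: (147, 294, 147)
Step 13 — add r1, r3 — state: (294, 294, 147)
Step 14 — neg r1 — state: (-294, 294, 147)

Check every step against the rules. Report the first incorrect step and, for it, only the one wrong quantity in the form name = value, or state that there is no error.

Recomputing the run from the initial state:
step 1: r1 = 3, r2 = 9, r3 = -16
step 2: r1 = 3, r2 = -144, r3 = -16
step 3: r1 = 3, r2 = -144, r3 = 16
step 4: r1 = 3, r2 = -144, r3 = 19
step 5: r1 = 3, r2 = -144, r3 = -144
step 6: r1 = 3, r2 = -144, r3 = -147
step 7: r1 = 3, r2 = -144, r3 = 3
step 8: r1 = 3, r2 = -144, r3 = 147
step 9: r1 = 3, r2 = 147, r3 = 147
step 10: r1 = 3, r2 = 294, r3 = 147
step 11: r1 = 1, r2 = 294, r3 = 147
step 12: r1 = 147, r2 = 294, r3 = 147
step 13: r1 = 294, r2 = 294, r3 = 147
step 14: r1 = -294, r2 = 294, r3 = 147
This matches the transcript at every step.

no error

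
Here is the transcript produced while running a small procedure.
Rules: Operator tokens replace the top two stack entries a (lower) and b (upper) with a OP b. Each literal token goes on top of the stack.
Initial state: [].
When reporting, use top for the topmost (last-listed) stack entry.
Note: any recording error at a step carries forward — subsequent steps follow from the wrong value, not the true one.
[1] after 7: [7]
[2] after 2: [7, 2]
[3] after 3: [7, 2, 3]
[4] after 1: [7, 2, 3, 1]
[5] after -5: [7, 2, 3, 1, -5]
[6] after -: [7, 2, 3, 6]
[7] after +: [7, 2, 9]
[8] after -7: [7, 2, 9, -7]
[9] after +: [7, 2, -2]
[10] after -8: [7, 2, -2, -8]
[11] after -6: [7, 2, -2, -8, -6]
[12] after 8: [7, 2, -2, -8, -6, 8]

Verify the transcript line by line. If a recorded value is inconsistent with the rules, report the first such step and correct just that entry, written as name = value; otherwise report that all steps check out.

Step 1: push 7: top = 7 — no discrepancy.
Step 2: push 2: top = 2 — matches.
Step 3: push 3: top = 3 — in agreement.
Step 4: push 1: top = 1 — same as recorded.
Step 5: push -5: top = -5 — checks out.
Step 6: 1 - -5 = 6 — matches.
Step 7: 3 + 6 = 9 — consistent with the transcript.
Step 8: push -7: top = -7 — confirmed correct.
Step 9: 9 + -7 = 2 — a discrepancy with the transcript.
First incorrect step: 9; the correct value is top = 2.

step 9, top = 2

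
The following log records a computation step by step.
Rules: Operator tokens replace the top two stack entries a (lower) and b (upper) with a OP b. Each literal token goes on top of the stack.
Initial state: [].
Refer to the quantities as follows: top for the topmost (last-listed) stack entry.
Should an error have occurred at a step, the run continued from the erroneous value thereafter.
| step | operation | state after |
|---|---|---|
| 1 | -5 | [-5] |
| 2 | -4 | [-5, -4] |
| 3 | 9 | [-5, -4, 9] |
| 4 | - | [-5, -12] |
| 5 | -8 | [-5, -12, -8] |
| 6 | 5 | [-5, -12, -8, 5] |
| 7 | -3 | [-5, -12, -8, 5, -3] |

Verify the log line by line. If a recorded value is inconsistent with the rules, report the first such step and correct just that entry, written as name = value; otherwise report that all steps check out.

step 4, top = -13

Recomputing the run from the initial state:
step 1: [-5]
step 2: [-5, -4]
step 3: [-5, -4, 9]
step 4: [-5, -13]
step 5: [-5, -13, -8]
step 6: [-5, -13, -8, 5]
step 7: [-5, -13, -8, 5, -3]
The first disagreement with the log is at step 4, where the value should be top = -13.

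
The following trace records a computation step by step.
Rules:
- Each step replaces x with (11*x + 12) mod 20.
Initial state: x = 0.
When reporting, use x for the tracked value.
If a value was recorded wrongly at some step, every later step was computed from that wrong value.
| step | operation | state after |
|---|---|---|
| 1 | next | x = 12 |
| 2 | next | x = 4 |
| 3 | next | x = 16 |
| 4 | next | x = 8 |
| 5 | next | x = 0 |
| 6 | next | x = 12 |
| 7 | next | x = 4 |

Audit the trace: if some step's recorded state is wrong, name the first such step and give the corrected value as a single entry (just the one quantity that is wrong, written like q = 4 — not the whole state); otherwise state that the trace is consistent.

no error

Recomputing the run from the initial state:
step 1: x = 12
step 2: x = 4
step 3: x = 16
step 4: x = 8
step 5: x = 0
step 6: x = 12
step 7: x = 4
This matches the trace at every step.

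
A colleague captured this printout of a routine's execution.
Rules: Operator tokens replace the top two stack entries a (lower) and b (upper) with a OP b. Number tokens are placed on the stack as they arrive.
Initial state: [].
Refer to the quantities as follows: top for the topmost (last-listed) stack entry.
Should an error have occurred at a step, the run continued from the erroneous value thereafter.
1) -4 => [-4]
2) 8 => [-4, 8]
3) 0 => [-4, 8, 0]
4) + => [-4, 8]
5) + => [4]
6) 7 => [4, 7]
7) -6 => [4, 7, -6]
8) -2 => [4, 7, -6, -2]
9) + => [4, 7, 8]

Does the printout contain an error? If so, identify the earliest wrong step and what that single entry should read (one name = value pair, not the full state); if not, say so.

step 9, top = -8

step 1: push -4: top = -4 -> checks out
step 2: push 8: top = 8 -> no discrepancy
step 3: push 0: top = 0 -> verified
step 4: 8 + 0 = 8 -> consistent with the printout
step 5: -4 + 8 = 4 -> confirmed correct
step 6: push 7: top = 7 -> confirmed correct
step 7: push -6: top = -6 -> verified
step 8: push -2: top = -2 -> agrees with the printout
step 9: -6 + -2 = -8 -> the printout has a different value
So the first discrepancy is step 9, where the right value is top = -8.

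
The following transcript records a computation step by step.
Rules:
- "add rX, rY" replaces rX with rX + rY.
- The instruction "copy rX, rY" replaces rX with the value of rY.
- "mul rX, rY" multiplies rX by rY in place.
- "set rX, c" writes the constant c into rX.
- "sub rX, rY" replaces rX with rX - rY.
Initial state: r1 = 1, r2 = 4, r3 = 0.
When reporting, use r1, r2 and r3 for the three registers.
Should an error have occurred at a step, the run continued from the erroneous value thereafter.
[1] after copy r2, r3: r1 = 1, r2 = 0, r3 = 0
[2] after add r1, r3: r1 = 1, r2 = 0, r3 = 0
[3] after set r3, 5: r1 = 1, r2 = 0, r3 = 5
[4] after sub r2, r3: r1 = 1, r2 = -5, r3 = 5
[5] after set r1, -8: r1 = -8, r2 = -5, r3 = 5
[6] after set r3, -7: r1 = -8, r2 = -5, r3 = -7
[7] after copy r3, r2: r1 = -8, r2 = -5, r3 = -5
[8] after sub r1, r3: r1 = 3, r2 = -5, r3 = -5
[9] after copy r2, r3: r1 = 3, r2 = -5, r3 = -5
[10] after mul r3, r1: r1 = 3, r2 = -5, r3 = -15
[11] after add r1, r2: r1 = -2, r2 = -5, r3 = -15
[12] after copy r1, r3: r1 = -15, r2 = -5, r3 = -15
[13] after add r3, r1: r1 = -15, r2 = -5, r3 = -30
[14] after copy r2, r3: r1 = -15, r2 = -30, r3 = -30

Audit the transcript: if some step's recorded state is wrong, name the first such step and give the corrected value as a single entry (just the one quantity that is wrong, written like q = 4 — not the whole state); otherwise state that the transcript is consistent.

Recomputing the run from the initial state:
step 1: r1 = 1, r2 = 0, r3 = 0
step 2: r1 = 1, r2 = 0, r3 = 0
step 3: r1 = 1, r2 = 0, r3 = 5
step 4: r1 = 1, r2 = -5, r3 = 5
step 5: r1 = -8, r2 = -5, r3 = 5
step 6: r1 = -8, r2 = -5, r3 = -7
step 7: r1 = -8, r2 = -5, r3 = -5
step 8: r1 = -3, r2 = -5, r3 = -5
step 9: r1 = -3, r2 = -5, r3 = -5
step 10: r1 = -3, r2 = -5, r3 = 15
step 11: r1 = -8, r2 = -5, r3 = 15
step 12: r1 = 15, r2 = -5, r3 = 15
step 13: r1 = 15, r2 = -5, r3 = 30
step 14: r1 = 15, r2 = 30, r3 = 30
The first disagreement with the transcript is at step 8, where the value should be r1 = -3.

step 8, r1 = -3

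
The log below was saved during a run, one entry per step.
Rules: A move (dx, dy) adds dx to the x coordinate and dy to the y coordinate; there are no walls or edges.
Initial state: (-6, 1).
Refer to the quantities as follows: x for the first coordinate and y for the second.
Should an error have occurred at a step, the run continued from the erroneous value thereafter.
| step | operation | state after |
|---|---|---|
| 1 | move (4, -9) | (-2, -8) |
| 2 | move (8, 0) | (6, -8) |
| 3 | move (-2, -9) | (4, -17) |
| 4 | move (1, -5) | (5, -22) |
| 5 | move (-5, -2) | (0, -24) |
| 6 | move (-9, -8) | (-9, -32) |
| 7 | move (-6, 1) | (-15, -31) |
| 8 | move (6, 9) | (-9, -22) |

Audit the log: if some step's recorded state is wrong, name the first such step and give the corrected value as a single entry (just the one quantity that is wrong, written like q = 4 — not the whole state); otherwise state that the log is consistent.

Recomputing the run from the initial state:
step 1: x = -2, y = -8
step 2: x = 6, y = -8
step 3: x = 4, y = -17
step 4: x = 5, y = -22
step 5: x = 0, y = -24
step 6: x = -9, y = -32
step 7: x = -15, y = -31
step 8: x = -9, y = -22
This matches the log at every step.

no error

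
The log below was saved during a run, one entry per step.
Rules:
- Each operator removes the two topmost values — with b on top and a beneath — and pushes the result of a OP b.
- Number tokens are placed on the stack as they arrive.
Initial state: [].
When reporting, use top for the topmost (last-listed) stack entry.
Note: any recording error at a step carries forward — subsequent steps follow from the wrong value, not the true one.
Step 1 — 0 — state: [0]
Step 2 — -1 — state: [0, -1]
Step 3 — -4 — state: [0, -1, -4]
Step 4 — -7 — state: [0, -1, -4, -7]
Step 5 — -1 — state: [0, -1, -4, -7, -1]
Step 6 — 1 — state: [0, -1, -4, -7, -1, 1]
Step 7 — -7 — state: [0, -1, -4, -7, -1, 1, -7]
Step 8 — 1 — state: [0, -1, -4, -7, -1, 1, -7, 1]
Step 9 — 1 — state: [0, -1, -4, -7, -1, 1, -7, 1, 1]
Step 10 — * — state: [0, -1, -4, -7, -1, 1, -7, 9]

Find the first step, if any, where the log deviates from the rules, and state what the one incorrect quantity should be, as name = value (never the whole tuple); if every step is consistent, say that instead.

Step 1: push 0: top = 0 — agrees with the log.
Step 2: push -1: top = -1 — checks out.
Step 3: push -4: top = -4 — same as recorded.
Step 4: push -7: top = -7 — consistent with the log.
Step 5: push -1: top = -1 — checks out.
Step 6: push 1: top = 1 — in agreement.
Step 7: push -7: top = -7 — exactly as logged.
Step 8: push 1: top = 1 — agrees with the log.
Step 9: push 1: top = 1 — exactly as logged.
Step 10: 1 * 1 = 1 — this is not what the log shows.
That makes step 10 the first incorrect line — top = 1 is what it should show.

step 10, top = 1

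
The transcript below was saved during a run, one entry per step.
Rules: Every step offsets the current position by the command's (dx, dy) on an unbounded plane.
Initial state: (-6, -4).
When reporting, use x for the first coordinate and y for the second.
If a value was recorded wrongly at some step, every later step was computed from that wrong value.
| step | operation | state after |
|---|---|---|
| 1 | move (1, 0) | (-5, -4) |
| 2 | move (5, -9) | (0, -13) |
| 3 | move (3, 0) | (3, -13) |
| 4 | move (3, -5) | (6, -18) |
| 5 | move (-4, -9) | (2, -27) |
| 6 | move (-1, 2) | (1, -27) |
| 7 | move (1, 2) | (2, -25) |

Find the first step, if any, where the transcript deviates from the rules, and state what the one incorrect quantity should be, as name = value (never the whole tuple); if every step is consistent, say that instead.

1. x = -6 + (1) = -5, y = -4 + (0) = -4 (verified)
2. x = -5 + (5) = 0, y = -4 + (-9) = -13 (consistent with the transcript)
3. x = 0 + (3) = 3, y = -13 + (0) = -13 (agrees with the transcript)
4. x = 3 + (3) = 6, y = -13 + (-5) = -18 (same as recorded)
5. x = 6 + (-4) = 2, y = -18 + (-9) = -27 (in agreement)
6. x = 2 + (-1) = 1, y = -27 + (2) = -25 (the recorded entry deviates here)
The earliest wrong entry is at step 6: it should read y = -25.

step 6, y = -25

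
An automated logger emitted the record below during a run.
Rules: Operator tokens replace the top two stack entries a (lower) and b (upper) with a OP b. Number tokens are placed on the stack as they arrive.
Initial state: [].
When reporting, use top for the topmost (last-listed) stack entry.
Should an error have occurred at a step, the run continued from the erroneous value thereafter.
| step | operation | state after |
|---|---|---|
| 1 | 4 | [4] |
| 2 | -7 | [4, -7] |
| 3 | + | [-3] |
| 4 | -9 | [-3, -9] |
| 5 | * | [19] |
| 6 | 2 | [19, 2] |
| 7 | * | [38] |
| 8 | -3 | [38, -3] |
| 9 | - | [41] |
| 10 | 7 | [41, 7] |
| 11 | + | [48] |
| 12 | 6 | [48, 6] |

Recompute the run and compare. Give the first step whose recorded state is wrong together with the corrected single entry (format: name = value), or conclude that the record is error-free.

1. push 4: top = 4 (exactly as logged)
2. push -7: top = -7 (in agreement)
3. 4 + -7 = -3 (same as recorded)
4. push -9: top = -9 (no discrepancy)
5. -3 * -9 = 27 (not what was recorded)
First incorrect step: 5; the correct value is top = 27.

step 5, top = 27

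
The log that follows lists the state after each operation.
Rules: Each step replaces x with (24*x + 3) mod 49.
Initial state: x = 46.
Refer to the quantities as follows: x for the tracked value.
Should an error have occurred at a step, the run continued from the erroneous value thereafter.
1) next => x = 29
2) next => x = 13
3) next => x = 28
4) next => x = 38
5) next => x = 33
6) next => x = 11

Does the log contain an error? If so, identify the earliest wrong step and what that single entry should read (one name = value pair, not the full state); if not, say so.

step 3, x = 21

Recomputing the run from the initial state:
step 1: x = 29
step 2: x = 13
step 3: x = 21
step 4: x = 17
step 5: x = 19
step 6: x = 18
The first disagreement with the log is at step 3, where the value should be x = 21.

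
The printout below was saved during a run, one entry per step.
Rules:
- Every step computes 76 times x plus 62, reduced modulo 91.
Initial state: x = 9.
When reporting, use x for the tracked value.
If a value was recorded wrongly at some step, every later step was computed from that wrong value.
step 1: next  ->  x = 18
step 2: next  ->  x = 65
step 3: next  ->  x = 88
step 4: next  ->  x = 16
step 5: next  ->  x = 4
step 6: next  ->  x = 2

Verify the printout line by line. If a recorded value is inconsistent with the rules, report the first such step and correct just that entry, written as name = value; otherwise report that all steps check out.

no error

Step 1: x = (76*9 + 62) mod 91 = 18 — consistent with the printout.
Step 2: x = (76*18 + 62) mod 91 = 65 — checks out.
Step 3: x = (76*65 + 62) mod 91 = 88 — agrees with the printout.
Step 4: x = (76*88 + 62) mod 91 = 16 — confirmed correct.
Step 5: x = (76*16 + 62) mod 91 = 4 — exactly as logged.
Step 6: x = (76*4 + 62) mod 91 = 2 — no discrepancy.
Each recorded entry agrees with the recomputation.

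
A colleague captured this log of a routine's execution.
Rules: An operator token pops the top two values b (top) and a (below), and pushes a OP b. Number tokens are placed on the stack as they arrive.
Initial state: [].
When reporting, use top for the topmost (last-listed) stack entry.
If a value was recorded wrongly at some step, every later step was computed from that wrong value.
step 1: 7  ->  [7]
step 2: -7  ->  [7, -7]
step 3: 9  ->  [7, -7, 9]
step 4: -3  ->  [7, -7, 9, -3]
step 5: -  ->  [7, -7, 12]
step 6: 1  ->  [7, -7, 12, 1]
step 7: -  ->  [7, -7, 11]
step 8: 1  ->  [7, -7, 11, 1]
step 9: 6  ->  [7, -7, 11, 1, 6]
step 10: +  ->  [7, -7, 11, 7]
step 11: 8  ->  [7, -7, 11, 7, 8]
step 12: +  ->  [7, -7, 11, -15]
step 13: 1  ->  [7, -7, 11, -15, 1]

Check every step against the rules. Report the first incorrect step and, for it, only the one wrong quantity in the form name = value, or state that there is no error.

step 12, top = 15

Recomputing the run from the initial state:
step 1: [7]
step 2: [7, -7]
step 3: [7, -7, 9]
step 4: [7, -7, 9, -3]
step 5: [7, -7, 12]
step 6: [7, -7, 12, 1]
step 7: [7, -7, 11]
step 8: [7, -7, 11, 1]
step 9: [7, -7, 11, 1, 6]
step 10: [7, -7, 11, 7]
step 11: [7, -7, 11, 7, 8]
step 12: [7, -7, 11, 15]
step 13: [7, -7, 11, 15, 1]
The first disagreement with the log is at step 12, where the value should be top = 15.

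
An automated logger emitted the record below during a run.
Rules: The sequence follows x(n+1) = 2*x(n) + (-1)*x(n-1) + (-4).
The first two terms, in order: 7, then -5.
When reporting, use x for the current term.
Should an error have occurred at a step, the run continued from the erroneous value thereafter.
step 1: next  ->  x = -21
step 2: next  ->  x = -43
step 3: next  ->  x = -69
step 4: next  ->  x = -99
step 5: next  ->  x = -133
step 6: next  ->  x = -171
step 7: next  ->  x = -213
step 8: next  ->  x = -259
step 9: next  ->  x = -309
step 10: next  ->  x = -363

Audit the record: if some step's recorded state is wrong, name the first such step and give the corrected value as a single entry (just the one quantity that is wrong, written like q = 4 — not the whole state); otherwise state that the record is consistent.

step 1: x = 2*(-5) + (-1)*(7) + (-4) = -21 -> consistent with the record
step 2: x = 2*(-21) + (-1)*(-5) + (-4) = -41 -> this is not what the record shows
First deviation found at step 2; the corrected entry is x = -41.

step 2, x = -41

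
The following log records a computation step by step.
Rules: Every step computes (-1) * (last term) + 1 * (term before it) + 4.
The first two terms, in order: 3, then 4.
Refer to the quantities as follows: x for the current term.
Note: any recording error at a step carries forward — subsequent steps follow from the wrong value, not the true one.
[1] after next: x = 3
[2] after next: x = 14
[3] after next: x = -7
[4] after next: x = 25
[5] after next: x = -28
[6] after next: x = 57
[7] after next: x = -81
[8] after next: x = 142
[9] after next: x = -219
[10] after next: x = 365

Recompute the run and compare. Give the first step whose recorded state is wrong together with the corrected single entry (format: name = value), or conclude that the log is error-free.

1. x = -1*(4) + (1)*(3) + (4) = 3 (confirmed correct)
2. x = -1*(3) + (1)*(4) + (4) = 5 (the recorded entry deviates here)
That makes step 2 the first incorrect line — x = 5 is what it should show.

step 2, x = 5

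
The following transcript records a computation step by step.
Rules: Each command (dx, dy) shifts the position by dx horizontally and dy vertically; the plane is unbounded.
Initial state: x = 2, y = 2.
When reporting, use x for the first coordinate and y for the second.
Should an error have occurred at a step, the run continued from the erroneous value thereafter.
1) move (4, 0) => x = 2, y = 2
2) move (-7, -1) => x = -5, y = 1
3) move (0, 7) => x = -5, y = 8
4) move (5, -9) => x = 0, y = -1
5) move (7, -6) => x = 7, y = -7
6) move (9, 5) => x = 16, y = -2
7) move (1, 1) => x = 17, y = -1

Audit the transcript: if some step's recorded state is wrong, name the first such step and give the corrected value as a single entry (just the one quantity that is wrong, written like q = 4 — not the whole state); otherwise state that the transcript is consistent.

Recomputing the run from the initial state:
step 1: x = 6, y = 2
step 2: x = -1, y = 1
step 3: x = -1, y = 8
step 4: x = 4, y = -1
step 5: x = 11, y = -7
step 6: x = 20, y = -2
step 7: x = 21, y = -1
The first disagreement with the transcript is at step 1, where the value should be x = 6.

step 1, x = 6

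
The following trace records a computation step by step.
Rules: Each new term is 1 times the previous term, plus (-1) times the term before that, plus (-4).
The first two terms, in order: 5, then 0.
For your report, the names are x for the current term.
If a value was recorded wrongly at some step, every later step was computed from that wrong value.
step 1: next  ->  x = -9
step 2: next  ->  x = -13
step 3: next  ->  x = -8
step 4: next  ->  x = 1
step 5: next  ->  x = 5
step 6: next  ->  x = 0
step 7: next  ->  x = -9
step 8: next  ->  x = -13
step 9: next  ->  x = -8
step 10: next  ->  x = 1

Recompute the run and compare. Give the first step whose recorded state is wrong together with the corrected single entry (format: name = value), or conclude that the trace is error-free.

Recomputing the run from the initial state:
step 1: x = -9
step 2: x = -13
step 3: x = -8
step 4: x = 1
step 5: x = 5
step 6: x = 0
step 7: x = -9
step 8: x = -13
step 9: x = -8
step 10: x = 1
This matches the trace at every step.

no error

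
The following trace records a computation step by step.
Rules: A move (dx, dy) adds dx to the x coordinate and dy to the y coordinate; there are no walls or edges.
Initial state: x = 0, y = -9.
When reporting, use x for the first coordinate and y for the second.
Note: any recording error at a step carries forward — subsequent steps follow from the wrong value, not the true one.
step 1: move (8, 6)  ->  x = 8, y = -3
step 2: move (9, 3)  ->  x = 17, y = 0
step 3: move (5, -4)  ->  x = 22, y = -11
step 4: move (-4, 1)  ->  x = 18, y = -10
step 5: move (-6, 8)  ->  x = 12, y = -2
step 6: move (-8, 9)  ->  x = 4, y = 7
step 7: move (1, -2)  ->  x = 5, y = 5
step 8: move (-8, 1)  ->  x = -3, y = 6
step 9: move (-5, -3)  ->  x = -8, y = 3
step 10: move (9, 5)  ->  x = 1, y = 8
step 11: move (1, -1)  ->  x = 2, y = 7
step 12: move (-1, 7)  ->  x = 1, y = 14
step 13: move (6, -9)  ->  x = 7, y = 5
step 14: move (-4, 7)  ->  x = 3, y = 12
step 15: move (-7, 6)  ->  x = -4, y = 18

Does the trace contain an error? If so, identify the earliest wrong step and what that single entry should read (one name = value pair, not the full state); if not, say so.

step 1: x = 0 + (8) = 8, y = -9 + (6) = -3 -> checks out
step 2: x = 8 + (9) = 17, y = -3 + (3) = 0 -> no discrepancy
step 3: x = 17 + (5) = 22, y = 0 + (-4) = -4 -> the trace disagrees here
First deviation found at step 3; the corrected entry is y = -4.

step 3, y = -4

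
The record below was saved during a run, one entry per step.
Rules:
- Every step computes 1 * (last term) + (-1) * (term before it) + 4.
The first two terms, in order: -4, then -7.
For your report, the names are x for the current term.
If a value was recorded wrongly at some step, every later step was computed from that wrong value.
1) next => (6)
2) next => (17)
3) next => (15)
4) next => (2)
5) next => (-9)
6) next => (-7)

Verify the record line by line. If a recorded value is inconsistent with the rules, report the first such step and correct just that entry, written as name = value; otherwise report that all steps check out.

Recomputing the run from the initial state:
step 1: x = 1
step 2: x = 12
step 3: x = 15
step 4: x = 7
step 5: x = -4
step 6: x = -7
The first disagreement with the record is at step 1, where the value should be x = 1.

step 1, x = 1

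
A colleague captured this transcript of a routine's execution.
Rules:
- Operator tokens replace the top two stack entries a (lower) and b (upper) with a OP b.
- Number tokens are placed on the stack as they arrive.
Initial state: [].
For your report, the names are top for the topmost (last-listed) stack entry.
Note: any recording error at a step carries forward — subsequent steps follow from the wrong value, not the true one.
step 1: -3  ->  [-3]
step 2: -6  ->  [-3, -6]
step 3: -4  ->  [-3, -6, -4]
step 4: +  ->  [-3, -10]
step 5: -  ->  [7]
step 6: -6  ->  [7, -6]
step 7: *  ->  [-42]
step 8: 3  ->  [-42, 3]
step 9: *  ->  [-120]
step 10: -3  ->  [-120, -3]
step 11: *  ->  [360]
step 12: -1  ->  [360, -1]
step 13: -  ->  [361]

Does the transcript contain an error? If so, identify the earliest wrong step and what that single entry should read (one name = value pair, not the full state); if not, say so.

step 9, top = -126

Recomputing the run from the initial state:
step 1: [-3]
step 2: [-3, -6]
step 3: [-3, -6, -4]
step 4: [-3, -10]
step 5: [7]
step 6: [7, -6]
step 7: [-42]
step 8: [-42, 3]
step 9: [-126]
step 10: [-126, -3]
step 11: [378]
step 12: [378, -1]
step 13: [379]
The first disagreement with the transcript is at step 9, where the value should be top = -126.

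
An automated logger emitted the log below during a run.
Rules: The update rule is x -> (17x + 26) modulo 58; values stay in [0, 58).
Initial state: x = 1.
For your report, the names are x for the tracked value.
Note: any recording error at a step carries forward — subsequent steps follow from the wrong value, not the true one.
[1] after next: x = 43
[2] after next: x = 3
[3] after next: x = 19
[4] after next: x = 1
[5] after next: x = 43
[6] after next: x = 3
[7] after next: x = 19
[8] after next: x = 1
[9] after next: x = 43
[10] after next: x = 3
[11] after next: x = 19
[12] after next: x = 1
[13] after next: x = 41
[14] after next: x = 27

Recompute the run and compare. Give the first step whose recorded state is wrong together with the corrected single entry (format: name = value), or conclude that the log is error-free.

step 13, x = 43

step 1: x = (17*1 + 26) mod 58 = 43 -> same as recorded
step 2: x = (17*43 + 26) mod 58 = 3 -> verified
step 3: x = (17*3 + 26) mod 58 = 19 -> agrees with the log
step 4: x = (17*19 + 26) mod 58 = 1 -> in agreement
step 5: x = (17*1 + 26) mod 58 = 43 -> checks out
step 6: x = (17*43 + 26) mod 58 = 3 -> agrees with the log
step 7: x = (17*3 + 26) mod 58 = 19 -> no discrepancy
step 8: x = (17*19 + 26) mod 58 = 1 -> confirmed correct
step 9: x = (17*1 + 26) mod 58 = 43 -> checks out
step 10: x = (17*43 + 26) mod 58 = 3 -> same as recorded
step 11: x = (17*3 + 26) mod 58 = 19 -> in agreement
step 12: x = (17*19 + 26) mod 58 = 1 -> checks out
step 13: x = (17*1 + 26) mod 58 = 43 -> the entry is off here
The audit stops at step 13: the recorded entry is wrong and should be x = 43.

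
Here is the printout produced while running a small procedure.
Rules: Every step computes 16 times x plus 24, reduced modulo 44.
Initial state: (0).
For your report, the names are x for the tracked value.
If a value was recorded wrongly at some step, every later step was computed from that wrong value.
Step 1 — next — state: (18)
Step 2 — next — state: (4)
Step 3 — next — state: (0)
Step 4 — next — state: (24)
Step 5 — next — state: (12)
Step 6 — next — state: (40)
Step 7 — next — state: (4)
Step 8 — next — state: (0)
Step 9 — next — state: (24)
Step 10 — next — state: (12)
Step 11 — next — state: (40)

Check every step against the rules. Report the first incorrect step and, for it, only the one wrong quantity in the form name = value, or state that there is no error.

Step 1: x = (16*0 + 24) mod 44 = 24 — this is not what the printout shows.
Conclusion: step 1 carries the first error; the entry should be x = 24.

step 1, x = 24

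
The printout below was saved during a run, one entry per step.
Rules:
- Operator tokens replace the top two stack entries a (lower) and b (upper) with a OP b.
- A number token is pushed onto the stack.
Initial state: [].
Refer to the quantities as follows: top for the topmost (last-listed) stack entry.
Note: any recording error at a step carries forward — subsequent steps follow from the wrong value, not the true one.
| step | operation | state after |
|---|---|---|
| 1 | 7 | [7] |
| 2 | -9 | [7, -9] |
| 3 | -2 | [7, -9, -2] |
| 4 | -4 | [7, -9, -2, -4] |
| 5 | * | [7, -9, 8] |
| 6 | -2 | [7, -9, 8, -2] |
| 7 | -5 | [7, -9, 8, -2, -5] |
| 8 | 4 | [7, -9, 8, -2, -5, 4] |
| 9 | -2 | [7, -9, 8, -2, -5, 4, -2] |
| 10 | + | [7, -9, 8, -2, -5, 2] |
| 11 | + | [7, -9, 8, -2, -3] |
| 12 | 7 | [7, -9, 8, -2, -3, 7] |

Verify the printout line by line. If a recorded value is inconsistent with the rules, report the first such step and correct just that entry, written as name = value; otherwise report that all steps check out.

1. push 7: top = 7 (confirmed correct)
2. push -9: top = -9 (checks out)
3. push -2: top = -2 (confirmed correct)
4. push -4: top = -4 (in agreement)
5. -2 * -4 = 8 (checks out)
6. push -2: top = -2 (checks out)
7. push -5: top = -5 (checks out)
8. push 4: top = 4 (agrees with the printout)
9. push -2: top = -2 (consistent with the printout)
10. 4 + -2 = 2 (confirmed correct)
11. -5 + 2 = -3 (same as recorded)
12. push 7: top = 7 (same as recorded)
All entries verified; no error found.

no error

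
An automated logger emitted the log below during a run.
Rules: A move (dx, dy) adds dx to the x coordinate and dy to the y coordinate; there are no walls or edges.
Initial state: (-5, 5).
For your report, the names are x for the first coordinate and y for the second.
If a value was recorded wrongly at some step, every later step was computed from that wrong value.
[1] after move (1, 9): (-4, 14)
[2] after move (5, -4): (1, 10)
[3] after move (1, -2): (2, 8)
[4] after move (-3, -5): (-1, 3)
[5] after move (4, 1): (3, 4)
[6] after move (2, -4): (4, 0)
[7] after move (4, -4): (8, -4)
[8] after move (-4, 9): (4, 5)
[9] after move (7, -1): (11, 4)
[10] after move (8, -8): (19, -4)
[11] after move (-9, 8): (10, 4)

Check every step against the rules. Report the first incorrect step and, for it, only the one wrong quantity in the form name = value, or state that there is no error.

1. x = -5 + (1) = -4, y = 5 + (9) = 14 (confirmed correct)
2. x = -4 + (5) = 1, y = 14 + (-4) = 10 (consistent with the log)
3. x = 1 + (1) = 2, y = 10 + (-2) = 8 (confirmed correct)
4. x = 2 + (-3) = -1, y = 8 + (-5) = 3 (in agreement)
5. x = -1 + (4) = 3, y = 3 + (1) = 4 (matches)
6. x = 3 + (2) = 5, y = 4 + (-4) = 0 (the recorded entry deviates here)
That makes step 6 the first incorrect line — x = 5 is what it should show.

step 6, x = 5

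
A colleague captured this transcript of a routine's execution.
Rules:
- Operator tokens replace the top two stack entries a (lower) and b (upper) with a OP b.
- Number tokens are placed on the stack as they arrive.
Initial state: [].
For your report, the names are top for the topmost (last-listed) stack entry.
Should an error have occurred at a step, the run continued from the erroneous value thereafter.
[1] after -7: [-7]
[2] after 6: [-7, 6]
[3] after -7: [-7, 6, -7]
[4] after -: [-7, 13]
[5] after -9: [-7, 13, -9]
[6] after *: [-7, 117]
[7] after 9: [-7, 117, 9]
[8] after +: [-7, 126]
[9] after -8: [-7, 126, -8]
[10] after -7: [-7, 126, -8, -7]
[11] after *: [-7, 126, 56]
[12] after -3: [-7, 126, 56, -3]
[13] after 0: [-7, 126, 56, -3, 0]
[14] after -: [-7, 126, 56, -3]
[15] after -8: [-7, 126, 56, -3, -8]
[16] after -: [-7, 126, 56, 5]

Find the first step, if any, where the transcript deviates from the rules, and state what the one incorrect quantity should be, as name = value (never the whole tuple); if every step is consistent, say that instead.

Recomputing the run from the initial state:
step 1: [-7]
step 2: [-7, 6]
step 3: [-7, 6, -7]
step 4: [-7, 13]
step 5: [-7, 13, -9]
step 6: [-7, -117]
step 7: [-7, -117, 9]
step 8: [-7, -108]
step 9: [-7, -108, -8]
step 10: [-7, -108, -8, -7]
step 11: [-7, -108, 56]
step 12: [-7, -108, 56, -3]
step 13: [-7, -108, 56, -3, 0]
step 14: [-7, -108, 56, -3]
step 15: [-7, -108, 56, -3, -8]
step 16: [-7, -108, 56, 5]
The first disagreement with the transcript is at step 6, where the value should be top = -117.

step 6, top = -117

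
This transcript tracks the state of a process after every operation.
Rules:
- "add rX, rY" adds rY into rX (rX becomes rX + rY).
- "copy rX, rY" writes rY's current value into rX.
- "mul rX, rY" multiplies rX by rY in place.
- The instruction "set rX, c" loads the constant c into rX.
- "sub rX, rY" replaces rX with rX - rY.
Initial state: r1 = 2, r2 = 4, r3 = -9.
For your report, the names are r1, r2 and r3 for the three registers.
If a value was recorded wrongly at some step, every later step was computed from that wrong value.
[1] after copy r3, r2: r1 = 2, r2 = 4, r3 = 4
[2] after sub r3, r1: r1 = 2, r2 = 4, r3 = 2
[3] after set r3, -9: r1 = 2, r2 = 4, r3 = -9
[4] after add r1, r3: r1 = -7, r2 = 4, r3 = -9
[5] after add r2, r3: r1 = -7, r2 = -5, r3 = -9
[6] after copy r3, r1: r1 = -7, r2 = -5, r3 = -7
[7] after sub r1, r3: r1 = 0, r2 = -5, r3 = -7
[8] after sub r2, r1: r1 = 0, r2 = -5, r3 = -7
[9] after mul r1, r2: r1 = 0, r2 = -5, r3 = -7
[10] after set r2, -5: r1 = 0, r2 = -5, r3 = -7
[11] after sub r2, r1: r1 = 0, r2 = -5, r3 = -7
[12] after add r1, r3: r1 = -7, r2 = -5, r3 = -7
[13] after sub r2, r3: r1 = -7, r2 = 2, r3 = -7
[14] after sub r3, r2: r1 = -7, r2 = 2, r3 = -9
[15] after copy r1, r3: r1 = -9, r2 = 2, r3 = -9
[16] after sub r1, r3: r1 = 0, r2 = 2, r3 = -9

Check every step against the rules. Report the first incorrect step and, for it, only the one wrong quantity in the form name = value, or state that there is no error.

no error

Step 1: r3 = 4 — no discrepancy.
Step 2: r3 = 4 - 2 = 2 — same as recorded.
Step 3: r3 = -9 — consistent with the transcript.
Step 4: r1 = 2 + -9 = -7 — exactly as logged.
Step 5: r2 = 4 + -9 = -5 — verified.
Step 6: r3 = -7 — same as recorded.
Step 7: r1 = -7 - -7 = 0 — same as recorded.
Step 8: r2 = -5 - 0 = -5 — no discrepancy.
Step 9: r1 = 0 * -5 = 0 — agrees with the transcript.
Step 10: r2 = -5 — consistent with the transcript.
Step 11: r2 = -5 - 0 = -5 — exactly as logged.
Step 12: r1 = 0 + -7 = -7 — in agreement.
Step 13: r2 = -5 - -7 = 2 — same as recorded.
Step 14: r3 = -7 - 2 = -9 — matches.
Step 15: r1 = -9 — matches.
Step 16: r1 = -9 - -9 = 0 — same as recorded.
Every step is consistent.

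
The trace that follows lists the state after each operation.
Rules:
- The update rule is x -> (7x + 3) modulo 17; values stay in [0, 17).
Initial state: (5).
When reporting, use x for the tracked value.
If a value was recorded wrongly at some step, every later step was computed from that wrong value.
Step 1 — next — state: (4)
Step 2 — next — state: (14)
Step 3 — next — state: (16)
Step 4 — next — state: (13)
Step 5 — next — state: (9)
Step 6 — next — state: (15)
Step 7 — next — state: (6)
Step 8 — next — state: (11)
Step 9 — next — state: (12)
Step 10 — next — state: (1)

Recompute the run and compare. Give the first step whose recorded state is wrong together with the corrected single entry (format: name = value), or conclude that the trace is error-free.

Recomputing the run from the initial state:
step 1: x = 4
step 2: x = 14
step 3: x = 16
step 4: x = 13
step 5: x = 9
step 6: x = 15
step 7: x = 6
step 8: x = 11
step 9: x = 12
step 10: x = 2
The first disagreement with the trace is at step 10, where the value should be x = 2.

step 10, x = 2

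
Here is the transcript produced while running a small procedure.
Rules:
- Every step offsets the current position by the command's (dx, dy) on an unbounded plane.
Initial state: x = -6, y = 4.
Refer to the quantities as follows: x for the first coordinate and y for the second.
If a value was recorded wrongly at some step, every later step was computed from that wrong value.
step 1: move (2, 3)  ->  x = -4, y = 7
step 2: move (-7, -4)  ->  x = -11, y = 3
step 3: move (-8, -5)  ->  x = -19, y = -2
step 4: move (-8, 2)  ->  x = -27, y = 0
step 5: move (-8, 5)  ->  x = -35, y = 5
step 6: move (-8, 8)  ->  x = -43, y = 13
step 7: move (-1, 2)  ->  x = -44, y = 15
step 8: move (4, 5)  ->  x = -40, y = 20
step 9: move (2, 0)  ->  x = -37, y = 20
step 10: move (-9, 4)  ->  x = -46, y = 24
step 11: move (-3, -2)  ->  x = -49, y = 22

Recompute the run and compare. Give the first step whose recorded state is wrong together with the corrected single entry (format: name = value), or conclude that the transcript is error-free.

Recomputing the run from the initial state:
step 1: x = -4, y = 7
step 2: x = -11, y = 3
step 3: x = -19, y = -2
step 4: x = -27, y = 0
step 5: x = -35, y = 5
step 6: x = -43, y = 13
step 7: x = -44, y = 15
step 8: x = -40, y = 20
step 9: x = -38, y = 20
step 10: x = -47, y = 24
step 11: x = -50, y = 22
The first disagreement with the transcript is at step 9, where the value should be x = -38.

step 9, x = -38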